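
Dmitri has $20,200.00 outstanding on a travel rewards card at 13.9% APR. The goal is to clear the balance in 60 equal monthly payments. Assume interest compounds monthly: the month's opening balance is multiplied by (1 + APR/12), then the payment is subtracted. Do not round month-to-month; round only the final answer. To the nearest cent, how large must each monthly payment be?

$468.97

Monthly rate r = 13.9%/12 = 1.15833% = 0.0115833.
Level-payment amortization: P = B₀·r / (1 − (1+r)^(−n)) = 20200.00·0.0115833 / (1 − 1.01158^(−60)).
Denominator 1 − (1+r)^(−60) = 0.498928066.
P = 233.983 / 0.498928066 ≈ 468.97.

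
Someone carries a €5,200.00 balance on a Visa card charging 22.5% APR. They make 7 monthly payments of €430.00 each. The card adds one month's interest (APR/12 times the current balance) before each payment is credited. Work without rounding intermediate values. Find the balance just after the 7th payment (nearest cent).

Monthly rate r = 22.5%/12 = 1.875% = 0.01875.
Each month: B ← B·(1+r) − €430.00.
Month 1: interest €97.50; balance after payment €4,867.50.
Month 2: interest €91.27; balance after payment €4,528.77.
Month 3: interest €84.91; balance after payment €4,183.68.
Month 4: interest €78.44; balance after payment €3,832.12.
Month 5: interest €71.85; balance after payment €3,473.98.
Month 6: interest €65.14; balance after payment €3,109.11.
Month 7: interest €58.30; balance after payment €2,737.41.

€2,737.41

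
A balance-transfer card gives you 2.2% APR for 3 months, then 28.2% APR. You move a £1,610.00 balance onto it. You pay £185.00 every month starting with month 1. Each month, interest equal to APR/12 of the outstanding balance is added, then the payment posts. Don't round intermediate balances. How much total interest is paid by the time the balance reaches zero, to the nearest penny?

£100.55

Promo months 1–3 at r₀ = 2.2%/12 = 0.00183333; months 4+ at r₁ = 28.2%/12 = 0.0235.
After month 3: iterate B ← B·(1+r₀) − £185.00 for 3 months → £1,062.85.
Then at r₁ with £185.00/mo: n₂ = −ln(1 − r₁·B/P)/ln(1+r₁) ≈ 6.24 → 7 more payments.
Total paid = 9·£185.00 + £45.55 = £1,710.55; interest = £1,710.55 − £1,610.00 = £100.55.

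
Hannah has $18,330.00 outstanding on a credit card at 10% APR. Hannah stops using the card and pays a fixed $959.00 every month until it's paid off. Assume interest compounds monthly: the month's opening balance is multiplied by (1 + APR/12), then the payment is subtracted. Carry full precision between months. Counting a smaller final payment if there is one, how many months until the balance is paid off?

Monthly rate r = 10%/12 = 0.833333% = 0.00833333.
Recurrence: B ← B·(1+r) − $959.00.
Month 1: interest $152.75; balance after payment $17,523.75.
Month 2: interest $146.03; balance after payment $16,710.78.
Closed form: n = −ln(1 − rB₀/P)/ln(1+r) = −ln(0.84072)/ln(1.00833) ≈ 20.906, so the balance reaches zero during payment 21.

21 months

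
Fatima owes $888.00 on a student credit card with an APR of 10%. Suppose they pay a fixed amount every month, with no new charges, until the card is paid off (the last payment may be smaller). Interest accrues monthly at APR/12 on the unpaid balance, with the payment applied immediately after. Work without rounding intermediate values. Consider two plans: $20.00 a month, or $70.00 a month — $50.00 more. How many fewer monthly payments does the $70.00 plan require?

42 fewer payments

Monthly rate r = 10%/12 = 0.833333% = 0.00833333.
At $20.00/mo: n = ⌈−ln(1 − rB₀/P)/ln(1+r)⌉ = 56 payments (last $13.52); total interest = total paid − $888.00 = $225.52.
At $70.00/mo: 14 payments (last $32.51); total interest $54.51.
Payments saved = 56 − 14 = 42.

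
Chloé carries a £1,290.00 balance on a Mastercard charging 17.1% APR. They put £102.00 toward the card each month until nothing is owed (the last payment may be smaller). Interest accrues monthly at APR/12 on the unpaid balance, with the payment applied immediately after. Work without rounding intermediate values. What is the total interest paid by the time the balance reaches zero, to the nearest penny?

£142.56

Monthly rate r = 17.1%/12 = 1.425% = 0.01425.
Payoff takes n = ⌈−ln(1 − rB₀/P)/ln(1+r)⌉ = ⌈14.044⌉ = 15 payments; the last is £4.56.
Total paid = 14·£102.00 + £4.56 = £1,432.56.
Total interest = total paid − principal = £1,432.56 − £1,290.00 = £142.56.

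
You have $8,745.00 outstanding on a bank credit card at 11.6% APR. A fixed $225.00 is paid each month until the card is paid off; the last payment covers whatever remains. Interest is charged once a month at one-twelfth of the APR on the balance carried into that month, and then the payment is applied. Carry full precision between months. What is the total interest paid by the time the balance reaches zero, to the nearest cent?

$2,274.18

Monthly rate r = 11.6%/12 = 0.966667% = 0.00966667.
Payoff takes n = ⌈−ln(1 − rB₀/P)/ln(1+r)⌉ = ⌈48.974⌉ = 49 payments; the last is $219.18.
Total paid = 48·$225.00 + $219.18 = $11,019.18.
Total interest = total paid − principal = $11,019.18 − $8,745.00 = $2,274.18.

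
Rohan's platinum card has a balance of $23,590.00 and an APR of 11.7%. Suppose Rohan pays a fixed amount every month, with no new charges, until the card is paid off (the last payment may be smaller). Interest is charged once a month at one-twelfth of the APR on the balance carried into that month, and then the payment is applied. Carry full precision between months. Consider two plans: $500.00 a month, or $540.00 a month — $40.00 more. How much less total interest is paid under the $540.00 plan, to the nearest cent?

Monthly rate r = 11.7%/12 = 0.975% = 0.00975.
At $500.00/mo: n = ⌈−ln(1 − rB₀/P)/ln(1+r)⌉ = 64 payments (last $254.17); total interest = total paid − $23,590.00 = $8,164.17.
At $540.00/mo: 58 payments (last $108.76); total interest $7,298.76.
Interest saved = $8,164.17 − $7,298.76 = $865.41.

$865.41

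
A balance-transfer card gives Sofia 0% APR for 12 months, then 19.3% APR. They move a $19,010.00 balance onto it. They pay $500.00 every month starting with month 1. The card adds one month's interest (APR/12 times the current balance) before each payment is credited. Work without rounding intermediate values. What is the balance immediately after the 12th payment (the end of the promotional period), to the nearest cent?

$13,010.00

Promo months 1–12 at r₀ = 0%/12 = 0; months 13+ at r₁ = 19.3%/12 = 0.0160833.
After month 12 (no interest yet): B = $19,010.00 − 12·$500.00 = $13,010.00.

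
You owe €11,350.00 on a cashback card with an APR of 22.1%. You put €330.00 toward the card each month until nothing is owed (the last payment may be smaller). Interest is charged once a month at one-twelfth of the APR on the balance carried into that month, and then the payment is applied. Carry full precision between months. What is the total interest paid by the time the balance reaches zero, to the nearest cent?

Monthly rate r = 22.1%/12 = 1.84167% = 0.0184167.
Payoff takes n = ⌈−ln(1 − rB₀/P)/ln(1+r)⌉ = ⌈54.991⌉ = 55 payments; the last is €327.15.
Total paid = 54·€330.00 + €327.15 = €18,147.15.
Total interest = total paid − principal = €18,147.15 − €11,350.00 = €6,797.15.

€6,797.15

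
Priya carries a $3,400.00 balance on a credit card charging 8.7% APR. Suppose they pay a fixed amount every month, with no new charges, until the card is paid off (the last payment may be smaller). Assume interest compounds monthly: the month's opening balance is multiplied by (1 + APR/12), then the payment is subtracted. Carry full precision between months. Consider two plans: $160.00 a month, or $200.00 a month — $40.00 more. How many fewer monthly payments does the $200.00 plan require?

5 fewer payments

Monthly rate r = 8.7%/12 = 0.725% = 0.00725.
At $160.00/mo: n = ⌈−ln(1 − rB₀/P)/ln(1+r)⌉ = 24 payments (last $25.80); total interest = total paid − $3,400.00 = $305.80.
At $200.00/mo: 19 payments (last $41.76); total interest $241.76.
Payments saved = 24 − 19 = 5.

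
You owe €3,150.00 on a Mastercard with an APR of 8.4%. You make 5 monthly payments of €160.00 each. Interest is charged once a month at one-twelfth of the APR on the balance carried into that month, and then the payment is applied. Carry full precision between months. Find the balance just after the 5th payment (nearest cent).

€2,450.53

Monthly rate r = 8.4%/12 = 0.7% = 0.007.
Each month: B ← B·(1+r) − €160.00.
Month 1: interest €22.05; balance after payment €3,012.05.
Month 2: interest €21.08; balance after payment €2,873.13.
Month 3: interest €20.11; balance after payment €2,733.25.
Month 4: interest €19.13; balance after payment €2,592.38.
Month 5: interest €18.15; balance after payment €2,450.53.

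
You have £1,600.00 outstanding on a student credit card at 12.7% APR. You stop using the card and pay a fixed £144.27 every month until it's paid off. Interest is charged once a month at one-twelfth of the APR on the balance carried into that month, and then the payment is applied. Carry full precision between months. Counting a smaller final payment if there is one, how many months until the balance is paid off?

12 payments

Monthly rate r = 12.7%/12 = 1.05833% = 0.0105833.
Recurrence: B ← B·(1+r) − £144.27.
Month 1: interest £16.93; balance after payment £1,472.66.
Month 2: interest £15.59; balance after payment £1,343.98.
Closed form: n = −ln(1 − rB₀/P)/ln(1+r) = −ln(0.88263)/ln(1.01058) ≈ 11.859, so the balance reaches zero during payment 12.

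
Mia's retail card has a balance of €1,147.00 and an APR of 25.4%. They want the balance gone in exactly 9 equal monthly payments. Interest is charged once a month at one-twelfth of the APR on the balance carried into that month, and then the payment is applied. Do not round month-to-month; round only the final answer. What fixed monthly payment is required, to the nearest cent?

Monthly rate r = 25.4%/12 = 2.11667% = 0.0211667.
Level-payment amortization: P = B₀·r / (1 − (1+r)^(−n)) = 1147.00·0.0211667 / (1 − 1.02117^(−9)).
Denominator 1 − (1+r)^(−9) = 0.171809336.
P = 24.2782 / 0.171809336 ≈ 141.31.

€141.31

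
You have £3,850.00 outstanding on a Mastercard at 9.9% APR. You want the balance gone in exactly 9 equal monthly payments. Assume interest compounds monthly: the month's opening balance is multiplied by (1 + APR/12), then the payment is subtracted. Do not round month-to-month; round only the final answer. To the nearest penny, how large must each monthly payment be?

Monthly rate r = 9.9%/12 = 0.825% = 0.00825.
Level-payment amortization: P = B₀·r / (1 − (1+r)^(−n)) = 3850.00·0.00825 / (1 − 1.00825^(−9)).
Denominator 1 − (1+r)^(−9) = 0.0712775927.
P = 31.7625 / 0.0712775927 ≈ 445.62.

£445.62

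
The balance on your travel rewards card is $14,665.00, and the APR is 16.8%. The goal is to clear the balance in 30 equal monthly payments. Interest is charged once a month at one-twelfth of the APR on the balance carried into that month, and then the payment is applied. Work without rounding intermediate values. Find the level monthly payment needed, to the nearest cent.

Monthly rate r = 16.8%/12 = 1.4% = 0.014.
Level-payment amortization: P = B₀·r / (1 − (1+r)^(−n)) = 14665.00·0.014 / (1 − 1.014^(−30)).
Denominator 1 − (1+r)^(−30) = 0.341036515.
P = 205.31 / 0.341036515 ≈ 602.02.

$602.02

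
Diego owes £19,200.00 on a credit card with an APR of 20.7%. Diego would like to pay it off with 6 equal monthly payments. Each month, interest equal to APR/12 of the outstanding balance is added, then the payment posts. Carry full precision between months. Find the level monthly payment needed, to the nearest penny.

£3,395.95

Monthly rate r = 20.7%/12 = 1.725% = 0.01725.
Level-payment amortization: P = B₀·r / (1 − (1+r)^(−n)) = 19200.00·0.01725 / (1 − 1.01725^(−6)).
Denominator 1 − (1+r)^(−6) = 0.0975278495.
P = 331.2 / 0.0975278495 ≈ 3395.95.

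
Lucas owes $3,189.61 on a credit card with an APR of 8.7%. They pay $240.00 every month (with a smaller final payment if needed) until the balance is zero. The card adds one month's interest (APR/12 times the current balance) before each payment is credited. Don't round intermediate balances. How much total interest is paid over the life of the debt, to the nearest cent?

$176.47

Monthly rate r = 8.7%/12 = 0.725% = 0.00725.
Payoff takes n = ⌈−ln(1 − rB₀/P)/ln(1+r)⌉ = ⌈14.025⌉ = 15 payments; the last is $6.08.
Total paid = 14·$240.00 + $6.08 = $3,366.08.
Total interest = total paid − principal = $3,366.08 − $3,189.61 = $176.47.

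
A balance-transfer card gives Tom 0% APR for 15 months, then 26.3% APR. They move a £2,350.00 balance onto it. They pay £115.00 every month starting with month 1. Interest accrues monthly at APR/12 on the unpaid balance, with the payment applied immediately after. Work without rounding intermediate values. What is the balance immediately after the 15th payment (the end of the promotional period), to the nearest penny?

£625.00

Promo months 1–15 at r₀ = 0%/12 = 0; months 16+ at r₁ = 26.3%/12 = 0.0219167.
After month 15 (no interest yet): B = £2,350.00 − 15·£115.00 = £625.00.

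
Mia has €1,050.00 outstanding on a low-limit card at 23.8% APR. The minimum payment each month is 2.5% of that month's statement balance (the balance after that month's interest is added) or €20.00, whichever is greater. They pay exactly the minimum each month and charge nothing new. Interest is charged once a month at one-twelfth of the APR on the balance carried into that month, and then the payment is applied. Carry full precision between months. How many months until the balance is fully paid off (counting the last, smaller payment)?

Monthly rate r = 23.8%/12 = 1.98333% = 0.0198333.
While 2.5% of the post-interest balance exceeds €20.00, each month B ← (B·(1+r))·(1 − 0.025), i.e. B shrinks by the factor (1+r)·0.975 = 0.99434.
This holds for months 1–52. Entering month 53 the balance is €781.53; 2.5% of the post-interest balance is now below €20.00, so the flat €20.00 minimum applies from here.
From month 53 a fixed €20.00 at rate r clears €781.53 in 76 more payments. Total: 52 + 76 = 128 months.

128 months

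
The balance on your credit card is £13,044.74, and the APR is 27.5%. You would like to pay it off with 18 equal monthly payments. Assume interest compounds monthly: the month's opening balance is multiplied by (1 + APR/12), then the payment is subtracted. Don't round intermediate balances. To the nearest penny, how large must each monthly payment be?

Monthly rate r = 27.5%/12 = 2.29167% = 0.0229167.
Level-payment amortization: P = B₀·r / (1 − (1+r)^(−n)) = 13044.74·0.0229167 / (1 − 1.02292^(−18)).
Denominator 1 − (1+r)^(−18) = 0.334917662.
P = 298.942 / 0.334917662 ≈ 892.58.

£892.58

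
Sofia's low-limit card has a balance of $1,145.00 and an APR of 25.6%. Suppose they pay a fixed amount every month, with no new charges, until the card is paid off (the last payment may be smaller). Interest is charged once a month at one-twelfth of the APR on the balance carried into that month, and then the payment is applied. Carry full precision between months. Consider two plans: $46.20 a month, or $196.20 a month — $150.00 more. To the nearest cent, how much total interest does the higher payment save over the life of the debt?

$410.38

Monthly rate r = 25.6%/12 = 2.13333% = 0.0213333.
At $46.20/mo: n = ⌈−ln(1 − rB₀/P)/ln(1+r)⌉ = 36 payments (last $29.62); total interest = total paid − $1,145.00 = $501.62.
At $196.20/mo: 7 payments (last $59.04); total interest $91.24.
Interest saved = $501.62 − $91.24 = $410.38.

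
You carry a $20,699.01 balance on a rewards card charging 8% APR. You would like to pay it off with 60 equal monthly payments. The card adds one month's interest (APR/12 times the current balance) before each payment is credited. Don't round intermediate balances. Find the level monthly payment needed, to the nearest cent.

$419.70

Monthly rate r = 8%/12 = 0.666667% = 0.00666667.
Level-payment amortization: P = B₀·r / (1 − (1+r)^(−n)) = 20699.01·0.00666667 / (1 − 1.00667^(−60)).
Denominator 1 − (1+r)^(−60) = 0.328789556.
P = 137.993 / 0.328789556 ≈ 419.70.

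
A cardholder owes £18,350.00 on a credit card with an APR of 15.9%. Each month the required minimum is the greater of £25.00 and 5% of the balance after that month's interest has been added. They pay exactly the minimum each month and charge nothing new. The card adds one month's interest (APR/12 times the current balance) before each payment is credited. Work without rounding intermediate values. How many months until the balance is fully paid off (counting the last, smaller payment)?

Monthly rate r = 15.9%/12 = 1.325% = 0.01325.
While 5% of the post-interest balance exceeds £25.00, each month B ← (B·(1+r))·(1 − 0.05), i.e. B shrinks by the factor (1+r)·0.95 = 0.96259.
This holds for months 1–95. Entering month 96 the balance is £490.29; 5% of the post-interest balance is now below £25.00, so the flat £25.00 minimum applies from here.
From month 96 a fixed £25.00 at rate r clears £490.29 in 23 more payments. Total: 95 + 23 = 118 months.

118 months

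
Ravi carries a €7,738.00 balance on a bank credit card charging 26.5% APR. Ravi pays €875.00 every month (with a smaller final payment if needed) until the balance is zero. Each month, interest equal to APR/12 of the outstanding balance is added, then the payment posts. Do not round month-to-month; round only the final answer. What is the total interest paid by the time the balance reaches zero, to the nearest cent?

Monthly rate r = 26.5%/12 = 2.20833% = 0.0220833.
Payoff takes n = ⌈−ln(1 − rB₀/P)/ln(1+r)⌉ = ⌈9.947⌉ = 10 payments; the last is €829.25.
Total paid = 9·€875.00 + €829.25 = €8,704.25.
Total interest = total paid − principal = €8,704.25 − €7,738.00 = €966.25.

€966.25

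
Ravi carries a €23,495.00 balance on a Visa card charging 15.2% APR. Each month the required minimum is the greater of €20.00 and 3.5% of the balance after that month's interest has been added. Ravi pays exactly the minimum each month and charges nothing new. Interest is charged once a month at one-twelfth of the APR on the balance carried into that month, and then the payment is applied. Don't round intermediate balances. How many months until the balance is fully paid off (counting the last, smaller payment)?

197 months

Monthly rate r = 15.2%/12 = 1.26667% = 0.0126667.
While 3.5% of the post-interest balance exceeds €20.00, each month B ← (B·(1+r))·(1 − 0.035), i.e. B shrinks by the factor (1+r)·0.965 = 0.97722.
This holds for months 1–162. Entering month 163 the balance is €562.31; 3.5% of the post-interest balance is now below €20.00, so the flat €20.00 minimum applies from here.
From month 163 a fixed €20.00 at rate r clears €562.31 in 35 more payments. Total: 162 + 35 = 197 months.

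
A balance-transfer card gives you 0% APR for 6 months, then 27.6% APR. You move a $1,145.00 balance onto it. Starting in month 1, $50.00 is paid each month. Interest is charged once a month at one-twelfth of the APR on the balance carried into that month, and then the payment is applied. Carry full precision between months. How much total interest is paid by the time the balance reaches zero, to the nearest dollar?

Promo months 1–6 at r₀ = 0%/12 = 0; months 7+ at r₁ = 27.6%/12 = 0.023.
After month 6 (no interest yet): B = $1,145.00 − 6·$50.00 = $845.00.
Then at r₁ with $50.00/mo: n₂ = −ln(1 − r₁·B/P)/ln(1+r₁) ≈ 21.64 → 22 more payments.
Total paid = 27·$50.00 + $32.32 = $1,382.32; interest = $1,382.32 − $1,145.00 = $237.32.

$237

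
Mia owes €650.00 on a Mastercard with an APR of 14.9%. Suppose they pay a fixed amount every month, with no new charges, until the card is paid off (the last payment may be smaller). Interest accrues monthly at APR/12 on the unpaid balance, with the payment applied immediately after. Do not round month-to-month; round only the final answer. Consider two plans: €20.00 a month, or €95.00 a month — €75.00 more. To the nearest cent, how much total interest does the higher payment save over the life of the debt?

€153.93

Monthly rate r = 14.9%/12 = 1.24167% = 0.0124167.
At €20.00/mo: n = ⌈−ln(1 − rB₀/P)/ln(1+r)⌉ = 42 payments (last €17.51); total interest = total paid − €650.00 = €187.51.
At €95.00/mo: 8 payments (last €18.58); total interest €33.58.
Interest saved = €187.51 − €33.58 = €153.93.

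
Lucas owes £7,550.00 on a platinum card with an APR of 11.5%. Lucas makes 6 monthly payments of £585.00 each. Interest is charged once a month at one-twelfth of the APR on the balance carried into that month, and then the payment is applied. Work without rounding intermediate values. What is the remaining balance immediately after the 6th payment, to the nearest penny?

Monthly rate r = 11.5%/12 = 0.958333% = 0.00958333.
Each month: B ← B·(1+r) − £585.00.
Month 1: interest £72.35; balance after payment £7,037.35.
Month 2: interest £67.44; balance after payment £6,519.80.
Month 3: interest £62.48; balance after payment £5,997.28.
Month 4: interest £57.47; balance after payment £5,469.75.
Month 5: interest £52.42; balance after payment £4,937.17.
Month 6: interest £47.31; balance after payment £4,399.48.

£4,399.48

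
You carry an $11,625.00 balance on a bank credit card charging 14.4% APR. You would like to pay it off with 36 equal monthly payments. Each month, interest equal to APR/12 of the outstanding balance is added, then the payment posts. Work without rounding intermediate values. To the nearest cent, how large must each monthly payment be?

Monthly rate r = 14.4%/12 = 1.2% = 0.012.
Level-payment amortization: P = B₀·r / (1 − (1+r)^(−n)) = 11625.00·0.012 / (1 − 1.012^(−36)).
Denominator 1 − (1+r)^(−36) = 0.349119066.
P = 139.5 / 0.349119066 ≈ 399.58.

$399.58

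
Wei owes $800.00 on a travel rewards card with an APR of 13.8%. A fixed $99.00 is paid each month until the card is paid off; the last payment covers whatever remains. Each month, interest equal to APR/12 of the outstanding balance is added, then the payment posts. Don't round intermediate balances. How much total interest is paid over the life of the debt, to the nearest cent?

Monthly rate r = 13.8%/12 = 1.15% = 0.0115.
Payoff takes n = ⌈−ln(1 − rB₀/P)/ln(1+r)⌉ = ⌈8.530⌉ = 9 payments; the last is $52.61.
Total paid = 8·$99.00 + $52.61 = $844.61.
Total interest = total paid − principal = $844.61 − $800.00 = $44.61.

$44.61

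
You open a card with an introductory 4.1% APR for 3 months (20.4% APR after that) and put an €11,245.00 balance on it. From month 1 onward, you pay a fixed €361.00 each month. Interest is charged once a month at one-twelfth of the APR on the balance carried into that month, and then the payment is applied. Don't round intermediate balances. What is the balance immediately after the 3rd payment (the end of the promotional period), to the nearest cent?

Promo months 1–3 at r₀ = 4.1%/12 = 0.00341667; months 4+ at r₁ = 20.4%/12 = 0.017.
After month 3: iterate B ← B·(1+r₀) − €361.00 for 3 months → €10,273.95.

€10,273.95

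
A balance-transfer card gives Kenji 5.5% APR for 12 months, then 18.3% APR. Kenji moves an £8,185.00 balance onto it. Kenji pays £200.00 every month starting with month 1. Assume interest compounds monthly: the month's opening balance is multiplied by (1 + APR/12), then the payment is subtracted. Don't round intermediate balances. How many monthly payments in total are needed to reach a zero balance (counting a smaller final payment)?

55 payments

Promo months 1–12 at r₀ = 5.5%/12 = 0.00458333; months 13+ at r₁ = 18.3%/12 = 0.01525.
After month 12: iterate B ← B·(1+r₀) − £200.00 for 12 months → £6,185.26.
Then at r₁ with £200.00/mo: n₂ = −ln(1 − r₁·B/P)/ln(1+r₁) ≈ 42.15 → 43 more payments.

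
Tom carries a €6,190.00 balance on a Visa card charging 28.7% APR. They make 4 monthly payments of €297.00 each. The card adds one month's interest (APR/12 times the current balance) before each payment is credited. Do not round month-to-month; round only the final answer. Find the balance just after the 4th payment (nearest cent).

Monthly rate r = 28.7%/12 = 2.39167% = 0.0239167.
Each month: B ← B·(1+r) − €297.00.
Month 1: interest €148.04; balance after payment €6,041.04.
Month 2: interest €144.48; balance after payment €5,888.53.
Month 3: interest €140.83; balance after payment €5,732.36.
Month 4: interest €137.10; balance after payment €5,572.46.

€5,572.46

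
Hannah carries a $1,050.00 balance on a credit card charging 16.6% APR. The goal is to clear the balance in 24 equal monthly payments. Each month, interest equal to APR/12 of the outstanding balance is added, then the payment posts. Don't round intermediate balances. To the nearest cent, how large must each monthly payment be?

Monthly rate r = 16.6%/12 = 1.38333% = 0.0138333.
Level-payment amortization: P = B₀·r / (1 − (1+r)^(−n)) = 1050.00·0.0138333 / (1 − 1.01383^(−24)).
Denominator 1 − (1+r)^(−24) = 0.280878267.
P = 14.525 / 0.280878267 ≈ 51.71.

$51.71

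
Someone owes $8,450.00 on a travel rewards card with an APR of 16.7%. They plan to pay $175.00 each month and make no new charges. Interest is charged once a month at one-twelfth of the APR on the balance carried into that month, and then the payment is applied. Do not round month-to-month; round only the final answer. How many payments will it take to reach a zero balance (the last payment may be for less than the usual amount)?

Monthly rate r = 16.7%/12 = 1.39167% = 0.0139167.
Recurrence: B ← B·(1+r) − $175.00.
Month 1: interest $117.60; balance after payment $8,392.60.
Month 2: interest $116.80; balance after payment $8,334.39.
Closed form: n = −ln(1 − rB₀/P)/ln(1+r) = −ln(0.32802)/ln(1.01392) ≈ 80.652, so the balance reaches zero during payment 81.

81 payments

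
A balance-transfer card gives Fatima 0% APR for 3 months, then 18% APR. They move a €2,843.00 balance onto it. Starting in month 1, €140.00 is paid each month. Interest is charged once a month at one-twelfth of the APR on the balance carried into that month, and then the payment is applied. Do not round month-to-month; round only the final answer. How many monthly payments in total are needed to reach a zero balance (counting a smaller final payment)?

24 months

Promo months 1–3 at r₀ = 0%/12 = 0; months 4+ at r₁ = 18%/12 = 0.015.
After month 3 (no interest yet): B = €2,843.00 − 3·€140.00 = €2,423.00.
Then at r₁ with €140.00/mo: n₂ = −ln(1 − r₁·B/P)/ln(1+r₁) ≈ 20.19 → 21 more payments.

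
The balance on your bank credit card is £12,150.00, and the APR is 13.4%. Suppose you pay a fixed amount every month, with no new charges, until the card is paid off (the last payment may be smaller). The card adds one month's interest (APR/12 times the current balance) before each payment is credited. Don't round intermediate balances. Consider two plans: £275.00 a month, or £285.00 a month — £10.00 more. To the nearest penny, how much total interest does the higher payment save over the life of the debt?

Monthly rate r = 13.4%/12 = 1.11667% = 0.0111667.
At £275.00/mo: n = ⌈−ln(1 − rB₀/P)/ln(1+r)⌉ = 62 payments (last £63.92); total interest = total paid − £12,150.00 = £4,688.92.
At £285.00/mo: 59 payments (last £58.95); total interest £4,438.95.
Interest saved = £4,688.92 − £4,438.95 = £249.97.

£249.97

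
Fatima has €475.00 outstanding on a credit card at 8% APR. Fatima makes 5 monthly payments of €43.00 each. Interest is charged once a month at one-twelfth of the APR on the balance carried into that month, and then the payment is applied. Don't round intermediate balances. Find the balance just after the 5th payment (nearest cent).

€273.16

Monthly rate r = 8%/12 = 0.666667% = 0.00666667.
Each month: B ← B·(1+r) − €43.00.
Month 1: interest €3.17; balance after payment €435.17.
Month 2: interest €2.90; balance after payment €395.07.
Month 3: interest €2.63; balance after payment €354.70.
Month 4: interest €2.36; balance after payment €314.07.
Month 5: interest €2.09; balance after payment €273.16.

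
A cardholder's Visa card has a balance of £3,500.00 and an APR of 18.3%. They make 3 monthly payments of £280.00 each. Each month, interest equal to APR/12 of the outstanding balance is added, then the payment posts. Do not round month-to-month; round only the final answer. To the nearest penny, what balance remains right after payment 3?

£2,809.70

Monthly rate r = 18.3%/12 = 1.525% = 0.01525.
Each month: B ← B·(1+r) − £280.00.
Month 1: interest £53.38; balance after payment £3,273.38.
Month 2: interest £49.92; balance after payment £3,043.29.
Month 3: interest £46.41; balance after payment £2,809.70.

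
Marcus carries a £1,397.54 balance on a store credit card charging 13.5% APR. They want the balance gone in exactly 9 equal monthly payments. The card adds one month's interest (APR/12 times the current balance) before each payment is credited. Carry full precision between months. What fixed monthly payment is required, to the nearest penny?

£164.15

Monthly rate r = 13.5%/12 = 1.125% = 0.01125.
Level-payment amortization: P = B₀·r / (1 − (1+r)^(−n)) = 1397.54·0.01125 / (1 − 1.01125^(−9)).
Denominator 1 − (1+r)^(−9) = 0.0957819162.
P = 15.7223 / 0.0957819162 ≈ 164.15.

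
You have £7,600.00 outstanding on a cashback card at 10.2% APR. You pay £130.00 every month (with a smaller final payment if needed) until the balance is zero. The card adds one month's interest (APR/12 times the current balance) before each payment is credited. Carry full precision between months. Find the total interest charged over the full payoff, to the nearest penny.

£2,951.92

Monthly rate r = 10.2%/12 = 0.85% = 0.0085.
Payoff takes n = ⌈−ln(1 − rB₀/P)/ln(1+r)⌉ = ⌈81.168⌉ = 82 payments; the last is £21.92.
Total paid = 81·£130.00 + £21.92 = £10,551.92.
Total interest = total paid − principal = £10,551.92 − £7,600.00 = £2,951.92.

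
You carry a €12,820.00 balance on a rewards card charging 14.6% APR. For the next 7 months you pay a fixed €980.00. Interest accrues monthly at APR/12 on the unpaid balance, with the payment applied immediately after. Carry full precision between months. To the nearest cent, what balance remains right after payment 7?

€6,836.98

Monthly rate r = 14.6%/12 = 1.21667% = 0.0121667.
Each month: B ← B·(1+r) − €980.00.
Month 1: interest €155.98; balance after payment €11,995.98.
Month 2: interest €145.95; balance after payment €11,161.93.
Month 3: interest €135.80; balance after payment €10,317.73.
Month 4: interest €125.53; balance after payment €9,463.26.
Month 5: interest €115.14; balance after payment €8,598.40.
Month 6: interest €104.61; balance after payment €7,723.01.
Month 7: interest €93.96; balance after payment €6,836.98.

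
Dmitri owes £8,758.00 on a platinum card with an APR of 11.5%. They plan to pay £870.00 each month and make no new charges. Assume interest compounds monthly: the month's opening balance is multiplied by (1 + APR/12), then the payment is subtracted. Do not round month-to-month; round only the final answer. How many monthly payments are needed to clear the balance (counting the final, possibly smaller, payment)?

11 months

Monthly rate r = 11.5%/12 = 0.958333% = 0.00958333.
Recurrence: B ← B·(1+r) − £870.00.
Month 1: interest £83.93; balance after payment £7,971.93.
Month 2: interest £76.40; balance after payment £7,178.33.
Closed form: n = −ln(1 − rB₀/P)/ln(1+r) = −ln(0.90353)/ln(1.00958) ≈ 10.637, so the balance reaches zero during payment 11.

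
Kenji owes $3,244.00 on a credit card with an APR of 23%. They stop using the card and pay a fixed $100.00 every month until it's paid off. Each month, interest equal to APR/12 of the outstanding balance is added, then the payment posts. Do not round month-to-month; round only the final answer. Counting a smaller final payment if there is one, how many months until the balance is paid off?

52 payments

Monthly rate r = 23%/12 = 1.91667% = 0.0191667.
Recurrence: B ← B·(1+r) − $100.00.
Month 1: interest $62.18; balance after payment $3,206.18.
Month 2: interest $61.45; balance after payment $3,167.63.
Closed form: n = −ln(1 − rB₀/P)/ln(1+r) = −ln(0.37823)/ln(1.01917) ≈ 51.210, so the balance reaches zero during payment 52.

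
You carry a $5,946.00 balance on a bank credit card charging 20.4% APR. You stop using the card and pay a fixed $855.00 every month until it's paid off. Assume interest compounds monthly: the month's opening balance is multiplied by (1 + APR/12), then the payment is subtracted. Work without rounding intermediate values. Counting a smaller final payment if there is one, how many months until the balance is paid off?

8 months

Monthly rate r = 20.4%/12 = 1.7% = 0.017.
Recurrence: B ← B·(1+r) − $855.00.
Month 1: interest $101.08; balance after payment $5,192.08.
Month 2: interest $88.27; balance after payment $4,425.35.
Closed form: n = −ln(1 − rB₀/P)/ln(1+r) = −ln(0.88178)/ln(1.017) ≈ 7.464, so the balance reaches zero during payment 8.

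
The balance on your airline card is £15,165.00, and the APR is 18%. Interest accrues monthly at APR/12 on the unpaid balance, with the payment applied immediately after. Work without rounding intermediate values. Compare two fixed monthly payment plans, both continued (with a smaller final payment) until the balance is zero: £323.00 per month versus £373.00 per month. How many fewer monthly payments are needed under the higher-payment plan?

18 fewer payments

Monthly rate r = 18%/12 = 1.5% = 0.015.
At £323.00/mo: n = ⌈−ln(1 − rB₀/P)/ln(1+r)⌉ = 82 payments (last £266.90); total interest = total paid − £15,165.00 = £11,264.90.
At £373.00/mo: 64 payments (last £81.84); total interest £8,415.84.
Payments saved = 82 − 64 = 18.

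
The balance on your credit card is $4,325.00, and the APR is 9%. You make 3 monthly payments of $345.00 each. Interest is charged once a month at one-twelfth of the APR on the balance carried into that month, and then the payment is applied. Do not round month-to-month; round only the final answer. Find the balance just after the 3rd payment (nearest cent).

Monthly rate r = 9%/12 = 0.75% = 0.0075.
Each month: B ← B·(1+r) − $345.00.
Month 1: interest $32.44; balance after payment $4,012.44.
Month 2: interest $30.09; balance after payment $3,697.53.
Month 3: interest $27.73; balance after payment $3,380.26.

$3,380.26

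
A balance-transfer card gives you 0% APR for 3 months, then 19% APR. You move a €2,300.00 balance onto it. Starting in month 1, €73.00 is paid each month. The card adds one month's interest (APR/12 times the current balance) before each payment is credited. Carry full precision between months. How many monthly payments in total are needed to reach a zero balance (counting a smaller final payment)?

Promo months 1–3 at r₀ = 0%/12 = 0; months 4+ at r₁ = 19%/12 = 0.0158333.
After month 3 (no interest yet): B = €2,300.00 − 3·€73.00 = €2,081.00.
Then at r₁ with €73.00/mo: n₂ = −ln(1 − r₁·B/P)/ln(1+r₁) ≈ 38.21 → 39 more payments.

42 payments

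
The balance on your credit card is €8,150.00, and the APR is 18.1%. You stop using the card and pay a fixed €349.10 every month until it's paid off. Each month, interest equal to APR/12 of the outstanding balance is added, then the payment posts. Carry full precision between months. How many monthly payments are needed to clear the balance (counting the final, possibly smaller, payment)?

Monthly rate r = 18.1%/12 = 1.50833% = 0.0150833.
Recurrence: B ← B·(1+r) − €349.10.
Month 1: interest €122.93; balance after payment €7,923.83.
Month 2: interest €119.52; balance after payment €7,694.25.
Closed form: n = −ln(1 − rB₀/P)/ln(1+r) = −ln(0.64787)/ln(1.01508) ≈ 28.994, so the balance reaches zero during payment 29.

29 months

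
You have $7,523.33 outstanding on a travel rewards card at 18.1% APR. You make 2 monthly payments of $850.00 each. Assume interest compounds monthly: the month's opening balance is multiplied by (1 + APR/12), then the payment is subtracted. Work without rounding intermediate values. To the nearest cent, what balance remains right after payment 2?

$6,039.17

Monthly rate r = 18.1%/12 = 1.50833% = 0.0150833.
Each month: B ← B·(1+r) − $850.00.
Month 1: interest $113.48; balance after payment $6,786.81.
Month 2: interest $102.37; balance after payment $6,039.17.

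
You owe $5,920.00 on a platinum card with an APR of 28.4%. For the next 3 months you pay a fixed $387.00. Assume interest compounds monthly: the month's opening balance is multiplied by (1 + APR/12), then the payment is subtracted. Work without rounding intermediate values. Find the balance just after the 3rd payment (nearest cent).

Monthly rate r = 28.4%/12 = 2.36667% = 0.0236667.
Each month: B ← B·(1+r) − $387.00.
Month 1: interest $140.11; balance after payment $5,673.11.
Month 2: interest $134.26; balance after payment $5,420.37.
Month 3: interest $128.28; balance after payment $5,161.65.

$5,161.65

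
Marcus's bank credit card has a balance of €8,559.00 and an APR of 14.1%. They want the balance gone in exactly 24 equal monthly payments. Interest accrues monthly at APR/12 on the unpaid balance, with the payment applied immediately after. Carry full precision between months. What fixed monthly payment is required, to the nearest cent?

€411.35

Monthly rate r = 14.1%/12 = 1.175% = 0.01175.
Level-payment amortization: P = B₀·r / (1 − (1+r)^(−n)) = 8559.00·0.01175 / (1 − 1.01175^(−24)).
Denominator 1 − (1+r)^(−24) = 0.244485356.
P = 100.568 / 0.244485356 ≈ 411.35.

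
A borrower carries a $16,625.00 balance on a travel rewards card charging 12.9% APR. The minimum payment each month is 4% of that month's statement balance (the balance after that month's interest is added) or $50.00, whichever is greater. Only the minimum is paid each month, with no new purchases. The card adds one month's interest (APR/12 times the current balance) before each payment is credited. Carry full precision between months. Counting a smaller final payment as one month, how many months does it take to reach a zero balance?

116 months

Monthly rate r = 12.9%/12 = 1.075% = 0.01075.
While 4% of the post-interest balance exceeds $50.00, each month B ← (B·(1+r))·(1 − 0.04), i.e. B shrinks by the factor (1+r)·0.96 = 0.97032.
This holds for months 1–87. Entering month 88 the balance is $1,208.83; 4% of the post-interest balance is now below $50.00, so the flat $50.00 minimum applies from here.
From month 88 a fixed $50.00 at rate r clears $1,208.83 in 29 more payments. Total: 87 + 29 = 116 months.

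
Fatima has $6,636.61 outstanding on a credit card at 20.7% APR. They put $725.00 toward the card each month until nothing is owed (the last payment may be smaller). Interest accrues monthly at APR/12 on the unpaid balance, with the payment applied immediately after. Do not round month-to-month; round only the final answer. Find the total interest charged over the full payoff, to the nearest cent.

$649.03

Monthly rate r = 20.7%/12 = 1.725% = 0.01725.
Payoff takes n = ⌈−ln(1 − rB₀/P)/ln(1+r)⌉ = ⌈10.049⌉ = 11 payments; the last is $35.64.
Total paid = 10·$725.00 + $35.64 = $7,285.64.
Total interest = total paid − principal = $7,285.64 − $6,636.61 = $649.03.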